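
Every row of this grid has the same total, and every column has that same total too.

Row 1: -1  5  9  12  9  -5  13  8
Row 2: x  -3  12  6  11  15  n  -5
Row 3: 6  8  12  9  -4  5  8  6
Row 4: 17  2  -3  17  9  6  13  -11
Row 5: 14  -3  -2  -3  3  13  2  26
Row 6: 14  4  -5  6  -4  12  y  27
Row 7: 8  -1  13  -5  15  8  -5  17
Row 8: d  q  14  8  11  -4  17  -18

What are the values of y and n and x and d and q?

y = -4, n = 6, x = 8, d = -16, q = 38

Rows 1 and 3 both sum to 50, so that's the common total.
Column 2 has 5 − 3 + 8 + 2 − 3 + 4 − 1 = 12; the blank must be 50 − 12 = 38.
Row 8 has 38 + 14 + 8 + 11 − 4 + 17 − 18 = 66; the blank must be 50 − 66 = -16.
Row 6 has 14 + 4 − 5 + 6 − 4 + 12 + 27 = 54; the blank must be 50 − 54 = -4.
Column 1 has -1 + 6 + 17 + 14 + 14 + 8 − 16 = 42; the blank must be 50 − 42 = 8.
Row 2 has 8 − 3 + 12 + 6 + 11 + 15 − 5 = 44; the blank must be 50 − 44 = 6.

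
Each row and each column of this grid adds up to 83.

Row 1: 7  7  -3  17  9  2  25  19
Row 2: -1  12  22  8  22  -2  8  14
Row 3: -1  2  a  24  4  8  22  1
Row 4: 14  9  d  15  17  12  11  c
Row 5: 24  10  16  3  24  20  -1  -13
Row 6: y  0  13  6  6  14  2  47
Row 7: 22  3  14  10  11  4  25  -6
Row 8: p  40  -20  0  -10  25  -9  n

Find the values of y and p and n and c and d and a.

y = -5, p = 23, n = 34, c = -13, d = 18, a = 23

The known cells in row 6 total 88, leaving 83 − 88 = -5 for the blank.
The known cells in column 1 total 60, leaving 83 − 60 = 23 for the blank.
The known cells in row 8 total 49, leaving 83 − 49 = 34 for the blank.
The known cells in column 8 total 96, leaving 83 − 96 = -13 for the blank.
The known cells in row 3 total 60, leaving 83 − 60 = 23 for the blank.
The known cells in row 4 total 65, leaving 83 − 65 = 18 for the blank.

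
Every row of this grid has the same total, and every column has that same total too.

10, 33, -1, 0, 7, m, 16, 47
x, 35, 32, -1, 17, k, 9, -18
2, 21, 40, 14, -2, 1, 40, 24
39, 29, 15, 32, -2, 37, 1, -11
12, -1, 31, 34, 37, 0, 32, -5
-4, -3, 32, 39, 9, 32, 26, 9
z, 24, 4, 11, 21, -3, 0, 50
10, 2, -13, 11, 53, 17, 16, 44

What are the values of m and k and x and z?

m = 28, k = 28, x = 38, z = 33

Rows 3 and 4 both sum to 140, so that's the common total.
Row 7 has 24 + 4 + 11 + 21 − 3 + 0 + 50 = 107; the blank must be 140 − 107 = 33.
Column 1 has 10 + 2 + 39 + 12 − 4 + 33 + 10 = 102; the blank must be 140 − 102 = 38.
Row 1 has 10 + 33 − 1 + 0 + 7 + 16 + 47 = 112; the blank must be 140 − 112 = 28.
Row 2 has 38 + 35 + 32 − 1 + 17 + 9 − 18 = 112; the blank must be 140 − 112 = 28.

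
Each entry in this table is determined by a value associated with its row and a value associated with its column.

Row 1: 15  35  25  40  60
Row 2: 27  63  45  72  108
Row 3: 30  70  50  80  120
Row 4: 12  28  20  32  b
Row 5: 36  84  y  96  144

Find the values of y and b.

y = 60, b = 48

Each row is a constant multiple of every other row — this is a multiplication table with the headers hidden.
Row 5 is 96/40 = 12/5 times row 1, so its entry in column 3 is 25 × 12/5 = 60.
Row 4 is 32/40 = 4/5 times row 1, so its entry in column 5 is 60 × 4/5 = 48.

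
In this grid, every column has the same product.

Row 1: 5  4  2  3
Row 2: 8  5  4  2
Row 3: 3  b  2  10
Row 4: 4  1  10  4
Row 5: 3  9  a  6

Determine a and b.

Columns 1 and 4 each multiply to 1440, so every column has product 1440.
Column 3: 2×4×2×10 = 160, so the missing entry is 1440 ÷ 160 = 9.
Column 2: 4×5×1×9 = 180, so the missing entry is 1440 ÷ 180 = 8.

a = 9, b = 8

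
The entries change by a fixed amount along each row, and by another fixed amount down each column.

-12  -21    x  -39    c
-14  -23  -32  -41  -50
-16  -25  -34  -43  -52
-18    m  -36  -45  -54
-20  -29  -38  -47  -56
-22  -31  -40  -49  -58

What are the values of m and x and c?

m = -27, x = -30, c = -48

Along each row the entries change by -9 per step; down each column they change by -2.
Row 4: from -18 at column 1, stepping by -9 to column 2 gives -27.
Row 1: from -12 at column 1, stepping by -9 to column 3 gives -30.
Row 1: from -12 at column 1, stepping by -9 to column 5 gives -48.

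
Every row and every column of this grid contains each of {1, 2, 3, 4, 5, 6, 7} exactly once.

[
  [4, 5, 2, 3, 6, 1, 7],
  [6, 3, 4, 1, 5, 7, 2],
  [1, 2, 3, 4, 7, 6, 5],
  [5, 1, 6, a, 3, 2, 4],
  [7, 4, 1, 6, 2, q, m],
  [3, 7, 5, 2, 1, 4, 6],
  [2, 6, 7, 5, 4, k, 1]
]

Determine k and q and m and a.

k = 3, q = 5, m = 3, a = 7

Cell (5,7): column 7 already has {1, 2, 4, 5, 6, 7} → 3.
For row 5, column 6: row 5 already has {1, 2, 3, 4, 6, 7}; that leaves 5.
Cell (4,4): row 4 already has {1, 2, 3, 4, 5, 6} → 7.
For row 7, column 6: row 7 already has {1, 2, 4, 5, 6, 7}; that leaves 3.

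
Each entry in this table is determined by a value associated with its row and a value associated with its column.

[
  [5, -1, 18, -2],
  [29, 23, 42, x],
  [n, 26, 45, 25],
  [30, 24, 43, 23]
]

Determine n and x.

n = 32, x = 22

The difference between any two rows is the same in every column — this is an addition table with the headers hidden.
Row 3 minus row 1 is 45 − 18 = 27, so its entry in column 1 is 5 + 27 = 32.
Row 2 minus row 1 is 42 − 18 = 24, so its entry in column 4 is -2 + 24 = 22.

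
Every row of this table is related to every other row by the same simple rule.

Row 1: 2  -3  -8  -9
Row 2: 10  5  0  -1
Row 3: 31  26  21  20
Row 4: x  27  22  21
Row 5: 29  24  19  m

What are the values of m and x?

The difference between any two rows is the same in every column — this is an addition table with the headers hidden.
Row 5 minus row 1 is 19 − (-8) = 27, so its entry in column 4 is -9 + 27 = 18.
Row 4 minus row 1 is 22 − (-8) = 30, so its entry in column 1 is 2 + 30 = 32.

m = 18, x = 32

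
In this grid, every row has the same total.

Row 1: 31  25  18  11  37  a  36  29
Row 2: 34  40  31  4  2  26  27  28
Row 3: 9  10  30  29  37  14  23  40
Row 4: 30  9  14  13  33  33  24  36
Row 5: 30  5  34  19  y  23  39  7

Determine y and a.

Rows 2 and 4 both add up to 192, so every row sums to 192.
Row 5: 30 + 5 + 34 + 19 + 23 + 39 + 7 = 157, so the missing entry is 192 − 157 = 35.
Row 1: 31 + 25 + 18 + 11 + 37 + 36 + 29 = 187, so the missing entry is 192 − 187 = 5.

y = 35, a = 5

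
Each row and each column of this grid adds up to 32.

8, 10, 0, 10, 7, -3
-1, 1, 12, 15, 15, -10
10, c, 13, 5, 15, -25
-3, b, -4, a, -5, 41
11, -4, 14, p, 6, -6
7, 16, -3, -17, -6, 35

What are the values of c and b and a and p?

c = 14, b = -5, a = 8, p = 11

Row 3 has 10 + 13 + 5 + 15 − 25 = 18; the blank must be 32 − 18 = 14.
Column 2 has 10 + 1 + 14 − 4 + 16 = 37; the blank must be 32 − 37 = -5.
Row 4 has -3 − 5 − 4 − 5 + 41 = 24; the blank must be 32 − 24 = 8.
Row 5 has 11 − 4 + 14 + 6 − 6 = 21; the blank must be 32 − 21 = 11.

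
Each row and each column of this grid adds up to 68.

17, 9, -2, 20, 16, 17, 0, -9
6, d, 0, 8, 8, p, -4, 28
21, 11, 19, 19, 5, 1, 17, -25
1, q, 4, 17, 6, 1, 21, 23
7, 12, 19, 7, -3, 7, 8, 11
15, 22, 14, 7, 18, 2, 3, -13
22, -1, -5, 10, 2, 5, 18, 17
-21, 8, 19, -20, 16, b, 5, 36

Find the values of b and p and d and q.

b = 25, p = 10, d = 12, q = -5

Row 8 has -21 + 8 + 19 − 20 + 16 + 5 + 36 = 43; the blank must be 68 − 43 = 25.
Row 4 has 1 + 4 + 17 + 6 + 1 + 21 + 23 = 73; the blank must be 68 − 73 = -5.
Column 2 has 9 + 11 − 5 + 12 + 22 − 1 + 8 = 56; the blank must be 68 − 56 = 12.
Row 2 has 6 + 12 + 0 + 8 + 8 − 4 + 28 = 58; the blank must be 68 − 58 = 10.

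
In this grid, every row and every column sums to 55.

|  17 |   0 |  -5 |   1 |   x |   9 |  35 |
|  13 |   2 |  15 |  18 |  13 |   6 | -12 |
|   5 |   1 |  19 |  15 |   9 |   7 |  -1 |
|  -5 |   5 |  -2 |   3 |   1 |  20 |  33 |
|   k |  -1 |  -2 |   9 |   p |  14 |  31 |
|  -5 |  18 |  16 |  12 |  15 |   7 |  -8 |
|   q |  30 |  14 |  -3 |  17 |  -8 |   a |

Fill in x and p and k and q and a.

x = -2, p = 2, k = 2, q = 28, a = -23

Row 1 has 17 + 0 − 5 + 1 + 9 + 35 = 57; the blank must be 55 − 57 = -2.
Column 5 has -2 + 13 + 9 + 1 + 15 + 17 = 53; the blank must be 55 − 53 = 2.
Row 5 has -1 − 2 + 9 + 2 + 14 + 31 = 53; the blank must be 55 − 53 = 2.
Column 1 has 17 + 13 + 5 − 5 + 2 − 5 = 27; the blank must be 55 − 27 = 28.
Row 7 has 28 + 30 + 14 − 3 + 17 − 8 = 78; the blank must be 55 − 78 = -23.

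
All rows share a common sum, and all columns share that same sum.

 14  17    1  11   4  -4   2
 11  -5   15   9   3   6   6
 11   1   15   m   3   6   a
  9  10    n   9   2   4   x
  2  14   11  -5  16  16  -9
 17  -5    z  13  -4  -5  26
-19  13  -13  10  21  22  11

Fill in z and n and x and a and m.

Rows 1 and 2 both sum to 45, so that's the common total.
Column 4: 11 + 9 + 9 − 5 + 13 + 10 = 47, so its missing entry is 45 − 47 = -2.
Row 3: 11 + 1 + 15 − 2 + 3 + 6 = 34, so its missing entry is 45 − 34 = 11.
Column 7: 2 + 6 + 11 − 9 + 26 + 11 = 47, so its missing entry is 45 − 47 = -2.
Row 4: 9 + 10 + 9 + 2 + 4 − 2 = 32, so its missing entry is 45 − 32 = 13.
Row 6: 17 − 5 + 13 − 4 − 5 + 26 = 42, so its missing entry is 45 − 42 = 3.

z = 3, n = 13, x = -2, a = 11, m = -2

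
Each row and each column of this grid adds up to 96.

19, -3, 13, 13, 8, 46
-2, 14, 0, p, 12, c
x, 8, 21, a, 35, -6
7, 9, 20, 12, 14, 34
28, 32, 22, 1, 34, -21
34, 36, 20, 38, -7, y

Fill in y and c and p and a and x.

y = -25, c = 68, p = 4, a = 28, x = 10

Row 6: 34 + 36 + 20 + 38 − 7 = 121, so its missing entry is 96 − 121 = -25.
Column 6: 46 − 6 + 34 − 21 − 25 = 28, so its missing entry is 96 − 28 = 68.
Column 1: 19 − 2 + 7 + 28 + 34 = 86, so its missing entry is 96 − 86 = 10.
Row 3: 10 + 8 + 21 + 35 − 6 = 68, so its missing entry is 96 − 68 = 28.
Row 2: -2 + 14 + 0 + 12 + 68 = 92, so its missing entry is 96 − 92 = 4.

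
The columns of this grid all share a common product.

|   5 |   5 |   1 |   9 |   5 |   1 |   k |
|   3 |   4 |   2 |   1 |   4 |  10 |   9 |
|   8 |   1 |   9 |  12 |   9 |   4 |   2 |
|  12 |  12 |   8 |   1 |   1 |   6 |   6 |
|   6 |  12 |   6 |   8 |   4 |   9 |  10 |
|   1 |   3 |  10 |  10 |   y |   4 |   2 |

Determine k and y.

Columns 1 and 2 each multiply to 8640, so every column has product 8640.
Column 7: 9×2×6×10×2 = 2160, so the missing entry is 8640 ÷ 2160 = 4.
Column 5: 5×4×9×1×4 = 720, so the missing entry is 8640 ÷ 720 = 12.

k = 4, y = 12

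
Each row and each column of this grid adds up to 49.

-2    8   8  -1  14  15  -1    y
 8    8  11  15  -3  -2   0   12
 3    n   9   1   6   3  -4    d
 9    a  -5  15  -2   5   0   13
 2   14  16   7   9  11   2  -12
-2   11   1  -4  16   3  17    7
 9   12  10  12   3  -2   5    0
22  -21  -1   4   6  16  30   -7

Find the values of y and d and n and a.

The known cells in row 4 total 35, leaving 49 − 35 = 14 for the blank.
The known cells in row 1 total 41, leaving 49 − 41 = 8 for the blank.
The known cells in column 2 total 46, leaving 49 − 46 = 3 for the blank.
The known cells in row 3 total 21, leaving 49 − 21 = 28 for the blank.

y = 8, d = 28, n = 3, a = 14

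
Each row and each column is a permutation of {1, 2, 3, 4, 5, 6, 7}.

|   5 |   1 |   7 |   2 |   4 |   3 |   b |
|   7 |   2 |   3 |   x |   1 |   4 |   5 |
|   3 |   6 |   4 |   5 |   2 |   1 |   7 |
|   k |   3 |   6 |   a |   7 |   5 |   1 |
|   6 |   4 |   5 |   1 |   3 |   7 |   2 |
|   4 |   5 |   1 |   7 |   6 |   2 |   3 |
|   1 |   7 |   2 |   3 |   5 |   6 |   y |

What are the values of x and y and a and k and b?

For row 1, column 7: row 1 already has {1, 2, 3, 4, 5, 7}; that leaves 6.
At (row 4, col 1): column 1 already has {1, 3, 4, 5, 6, 7}, so the value is 2.
Cell (4,4): row 4 already has {1, 2, 3, 5, 6, 7} → 4.
For row 7, column 7: row 7 already has {1, 2, 3, 5, 6, 7}; that leaves 4.
For row 2, column 4: row 2 already has {1, 2, 3, 4, 5, 7}; that leaves 6.

x = 6, y = 4, a = 4, k = 2, b = 6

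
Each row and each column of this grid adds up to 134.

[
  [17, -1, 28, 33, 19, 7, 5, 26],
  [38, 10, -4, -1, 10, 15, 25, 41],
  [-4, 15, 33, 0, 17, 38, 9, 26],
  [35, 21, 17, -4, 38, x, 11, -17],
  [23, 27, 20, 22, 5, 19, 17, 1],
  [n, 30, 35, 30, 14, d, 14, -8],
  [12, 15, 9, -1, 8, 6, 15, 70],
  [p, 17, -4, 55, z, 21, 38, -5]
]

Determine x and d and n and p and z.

The known cells in column 5 total 111, leaving 134 − 111 = 23 for the blank.
The known cells in row 8 total 145, leaving 134 − 145 = -11 for the blank.
The known cells in column 1 total 110, leaving 134 − 110 = 24 for the blank.
The known cells in row 6 total 139, leaving 134 − 139 = -5 for the blank.
The known cells in row 4 total 101, leaving 134 − 101 = 33 for the blank.

x = 33, d = -5, n = 24, p = -11, z = 23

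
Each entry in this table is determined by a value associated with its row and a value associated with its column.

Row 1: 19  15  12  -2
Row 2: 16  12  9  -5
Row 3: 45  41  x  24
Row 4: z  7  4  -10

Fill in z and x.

The difference between any two rows is the same in every column — this is an addition table with the headers hidden.
Row 4 minus row 1 is -10 − (-2) = -8, so its entry in column 1 is 19 + (-8) = 11.
Row 3 minus row 1 is 24 − (-2) = 26, so its entry in column 3 is 12 + 26 = 38.

z = 11, x = 38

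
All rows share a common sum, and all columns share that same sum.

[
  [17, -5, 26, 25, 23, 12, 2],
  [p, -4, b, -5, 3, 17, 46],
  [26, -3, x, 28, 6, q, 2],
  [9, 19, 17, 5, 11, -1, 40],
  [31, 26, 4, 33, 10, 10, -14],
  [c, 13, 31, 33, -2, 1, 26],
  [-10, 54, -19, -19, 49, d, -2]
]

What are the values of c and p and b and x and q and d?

Rows 1 and 4 both sum to 100, so that's the common total.
Row 7: -10 + 54 − 19 − 19 + 49 − 2 = 53, so its missing entry is 100 − 53 = 47.
Row 6: 13 + 31 + 33 − 2 + 1 + 26 = 102, so its missing entry is 100 − 102 = -2.
Column 1: 17 + 26 + 9 + 31 − 2 − 10 = 71, so its missing entry is 100 − 71 = 29.
Row 2: 29 − 4 − 5 + 3 + 17 + 46 = 86, so its missing entry is 100 − 86 = 14.
Column 3: 26 + 14 + 17 + 4 + 31 − 19 = 73, so its missing entry is 100 − 73 = 27.
Row 3: 26 − 3 + 27 + 28 + 6 + 2 = 86, so its missing entry is 100 − 86 = 14.

c = -2, p = 29, b = 14, x = 27, q = 14, d = 47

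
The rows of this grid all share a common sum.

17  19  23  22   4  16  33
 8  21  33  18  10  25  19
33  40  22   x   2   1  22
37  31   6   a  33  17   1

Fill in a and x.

a = 9, x = 14

Row 1 sums to 134 and so does row 2; that's the common total.
In row 4 the known cells total 125, leaving 134 − 125 = 9.
In row 3 the known cells total 120, leaving 134 − 120 = 14.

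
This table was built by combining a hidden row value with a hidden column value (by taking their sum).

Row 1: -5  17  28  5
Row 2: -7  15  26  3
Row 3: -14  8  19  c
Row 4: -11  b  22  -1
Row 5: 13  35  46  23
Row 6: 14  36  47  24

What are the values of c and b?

The difference between any two rows is the same in every column — this is an addition table with the headers hidden.
Row 3 minus row 1 is 19 − 28 = -9, so its entry in column 4 is 5 + (-9) = -4.
Row 4 minus row 1 is 22 − 28 = -6, so its entry in column 2 is 17 + (-6) = 11.

c = -4, b = 11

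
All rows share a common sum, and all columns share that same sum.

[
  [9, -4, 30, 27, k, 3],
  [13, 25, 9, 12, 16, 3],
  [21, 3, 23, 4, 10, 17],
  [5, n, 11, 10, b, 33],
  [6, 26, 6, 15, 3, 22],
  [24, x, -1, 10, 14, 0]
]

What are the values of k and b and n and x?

Rows 2 and 3 both sum to 78, so that's the common total.
Row 6 has 24 − 1 + 10 + 14 + 0 = 47; the blank must be 78 − 47 = 31.
Column 2 has -4 + 25 + 3 + 26 + 31 = 81; the blank must be 78 − 81 = -3.
Row 1 has 9 − 4 + 30 + 27 + 3 = 65; the blank must be 78 − 65 = 13.
Row 4 has 5 − 3 + 11 + 10 + 33 = 56; the blank must be 78 − 56 = 22.

k = 13, b = 22, n = -3, x = 31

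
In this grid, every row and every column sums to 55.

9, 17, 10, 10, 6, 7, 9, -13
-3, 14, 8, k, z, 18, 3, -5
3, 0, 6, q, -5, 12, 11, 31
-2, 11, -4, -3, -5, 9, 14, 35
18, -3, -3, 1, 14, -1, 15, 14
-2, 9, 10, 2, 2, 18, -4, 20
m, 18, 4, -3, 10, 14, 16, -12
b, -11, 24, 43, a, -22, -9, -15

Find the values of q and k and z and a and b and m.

q = -3, k = 8, z = 12, a = 21, b = 24, m = 8

Row 3: 3 + 0 + 6 − 5 + 12 + 11 + 31 = 58, so its missing entry is 55 − 58 = -3.
Row 7: 18 + 4 − 3 + 10 + 14 + 16 − 12 = 47, so its missing entry is 55 − 47 = 8.
Column 1: 9 − 3 + 3 − 2 + 18 − 2 + 8 = 31, so its missing entry is 55 − 31 = 24.
Row 8: 24 − 11 + 24 + 43 − 22 − 9 − 15 = 34, so its missing entry is 55 − 34 = 21.
Column 5: 6 − 5 − 5 + 14 + 2 + 10 + 21 = 43, so its missing entry is 55 − 43 = 12.
Row 2: -3 + 14 + 8 + 12 + 18 + 3 − 5 = 47, so its missing entry is 55 − 47 = 8.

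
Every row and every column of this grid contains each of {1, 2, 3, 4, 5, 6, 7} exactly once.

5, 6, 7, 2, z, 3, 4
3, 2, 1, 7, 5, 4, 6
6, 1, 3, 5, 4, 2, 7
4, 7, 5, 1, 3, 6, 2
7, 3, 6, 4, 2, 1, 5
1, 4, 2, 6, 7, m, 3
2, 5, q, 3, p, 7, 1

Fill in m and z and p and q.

m = 5, z = 1, p = 6, q = 4

At (row 7, col 3): column 3 already has {1, 2, 3, 5, 6, 7}, so the value is 4.
Cell (6,6): row 6 already has {1, 2, 3, 4, 6, 7} → 5.
For row 1, column 5: row 1 already has {2, 3, 4, 5, 6, 7}; that leaves 1.
For row 7, column 5: row 7 already has {1, 2, 3, 4, 5, 7}; that leaves 6.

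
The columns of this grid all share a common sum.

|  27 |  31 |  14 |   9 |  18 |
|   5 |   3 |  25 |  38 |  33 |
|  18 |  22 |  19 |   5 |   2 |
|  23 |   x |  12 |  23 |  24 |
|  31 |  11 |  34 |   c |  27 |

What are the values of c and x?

c = 29, x = 37

Column 3 sums to 104 and so does column 5; that's the common total.
In column 4 the known cells total 75, leaving 104 − 75 = 29.
In column 2 the known cells total 67, leaving 104 − 67 = 37.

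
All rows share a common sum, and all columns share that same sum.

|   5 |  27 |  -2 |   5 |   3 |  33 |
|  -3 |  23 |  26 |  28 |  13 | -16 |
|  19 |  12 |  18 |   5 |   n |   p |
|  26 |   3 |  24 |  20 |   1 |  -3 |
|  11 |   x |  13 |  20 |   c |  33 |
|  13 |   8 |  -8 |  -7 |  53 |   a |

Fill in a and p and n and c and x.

a = 12, p = 12, n = 5, c = -4, x = -2

Rows 1 and 2 both sum to 71, so that's the common total.
The known cells in row 6 total 59, leaving 71 − 59 = 12 for the blank.
The known cells in column 6 total 59, leaving 71 − 59 = 12 for the blank.
The known cells in row 3 total 66, leaving 71 − 66 = 5 for the blank.
The known cells in column 5 total 75, leaving 71 − 75 = -4 for the blank.
The known cells in row 5 total 73, leaving 71 − 73 = -2 for the blank.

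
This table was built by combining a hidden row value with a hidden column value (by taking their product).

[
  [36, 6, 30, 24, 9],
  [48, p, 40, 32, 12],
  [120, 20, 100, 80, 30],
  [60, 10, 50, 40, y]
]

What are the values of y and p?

Each row is a constant multiple of every other row — this is a multiplication table with the headers hidden.
Row 4 is 40/24 = 5/3 times row 1, so its entry in column 5 is 9 × 5/3 = 15.
Row 2 is 32/24 = 4/3 times row 1, so its entry in column 2 is 6 × 4/3 = 8.

y = 15, p = 8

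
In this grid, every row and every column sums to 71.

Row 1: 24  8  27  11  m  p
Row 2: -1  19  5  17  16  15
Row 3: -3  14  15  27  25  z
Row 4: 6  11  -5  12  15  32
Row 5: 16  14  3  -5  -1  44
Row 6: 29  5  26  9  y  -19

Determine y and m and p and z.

y = 21, m = -5, p = 6, z = -7

Row 6 has 29 + 5 + 26 + 9 − 19 = 50; the blank must be 71 − 50 = 21.
Row 3 has -3 + 14 + 15 + 27 + 25 = 78; the blank must be 71 − 78 = -7.
Column 5 has 16 + 25 + 15 − 1 + 21 = 76; the blank must be 71 − 76 = -5.
Row 1 has 24 + 8 + 27 + 11 − 5 = 65; the blank must be 71 − 65 = 6.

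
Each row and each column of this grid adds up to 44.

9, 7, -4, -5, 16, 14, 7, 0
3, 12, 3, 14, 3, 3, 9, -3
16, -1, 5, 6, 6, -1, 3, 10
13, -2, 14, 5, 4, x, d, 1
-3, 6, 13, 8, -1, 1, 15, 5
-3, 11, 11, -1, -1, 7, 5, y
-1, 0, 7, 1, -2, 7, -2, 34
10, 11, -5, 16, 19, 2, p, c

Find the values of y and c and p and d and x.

y = 15, c = -18, p = 9, d = -2, x = 11

Row 6: -3 + 11 + 11 − 1 − 1 + 7 + 5 = 29, so its missing entry is 44 − 29 = 15.
Column 8: 0 − 3 + 10 + 1 + 5 + 15 + 34 = 62, so its missing entry is 44 − 62 = -18.
Row 8: 10 + 11 − 5 + 16 + 19 + 2 − 18 = 35, so its missing entry is 44 − 35 = 9.
Column 7: 7 + 9 + 3 + 15 + 5 − 2 + 9 = 46, so its missing entry is 44 − 46 = -2.
Row 4: 13 − 2 + 14 + 5 + 4 − 2 + 1 = 33, so its missing entry is 44 − 33 = 11.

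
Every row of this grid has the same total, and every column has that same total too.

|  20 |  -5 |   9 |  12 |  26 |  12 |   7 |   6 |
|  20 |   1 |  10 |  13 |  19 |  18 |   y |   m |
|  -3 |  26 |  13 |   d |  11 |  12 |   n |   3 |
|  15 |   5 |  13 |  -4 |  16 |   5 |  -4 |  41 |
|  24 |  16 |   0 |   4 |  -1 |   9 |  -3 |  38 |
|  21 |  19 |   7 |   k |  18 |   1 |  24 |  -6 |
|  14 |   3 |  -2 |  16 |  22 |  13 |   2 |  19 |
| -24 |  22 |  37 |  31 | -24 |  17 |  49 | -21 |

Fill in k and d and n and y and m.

k = 3, d = 12, n = 13, y = -1, m = 7

Rows 1 and 4 both sum to 87, so that's the common total.
Column 8 has 6 + 3 + 41 + 38 − 6 + 19 − 21 = 80; the blank must be 87 − 80 = 7.
Row 6 has 21 + 19 + 7 + 18 + 1 + 24 − 6 = 84; the blank must be 87 − 84 = 3.
Column 4 has 12 + 13 − 4 + 4 + 3 + 16 + 31 = 75; the blank must be 87 − 75 = 12.
Row 3 has -3 + 26 + 13 + 12 + 11 + 12 + 3 = 74; the blank must be 87 − 74 = 13.
Row 2 has 20 + 1 + 10 + 13 + 19 + 18 + 7 = 88; the blank must be 87 − 88 = -1.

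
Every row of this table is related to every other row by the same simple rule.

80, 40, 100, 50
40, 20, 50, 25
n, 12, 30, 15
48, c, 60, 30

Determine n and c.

n = 24, c = 24

Each row is a constant multiple of every other row — this is a multiplication table with the headers hidden.
Row 3 is 15/50 = 3/10 times row 1, so its entry in column 1 is 80 × 3/10 = 24.
Row 4 is 30/50 = 3/5 times row 1, so its entry in column 2 is 40 × 3/5 = 24.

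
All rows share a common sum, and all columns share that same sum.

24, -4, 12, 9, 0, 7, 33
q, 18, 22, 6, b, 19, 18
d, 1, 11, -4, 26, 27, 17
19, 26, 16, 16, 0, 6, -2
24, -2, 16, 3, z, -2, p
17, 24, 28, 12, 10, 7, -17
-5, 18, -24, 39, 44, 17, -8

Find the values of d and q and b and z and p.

d = 3, q = -1, b = -1, z = 2, p = 40

Rows 1 and 4 both sum to 81, so that's the common total.
Column 7 has 33 + 18 + 17 − 2 − 17 − 8 = 41; the blank must be 81 − 41 = 40.
Row 5 has 24 − 2 + 16 + 3 − 2 + 40 = 79; the blank must be 81 − 79 = 2.
Row 3 has 1 + 11 − 4 + 26 + 27 + 17 = 78; the blank must be 81 − 78 = 3.
Column 5 has 0 + 26 + 0 + 2 + 10 + 44 = 82; the blank must be 81 − 82 = -1.
Row 2 has 18 + 22 + 6 − 1 + 19 + 18 = 82; the blank must be 81 − 82 = -1.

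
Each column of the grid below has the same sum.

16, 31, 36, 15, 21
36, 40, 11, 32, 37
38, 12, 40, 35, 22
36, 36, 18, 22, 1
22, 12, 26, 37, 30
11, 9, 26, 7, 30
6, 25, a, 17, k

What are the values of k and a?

Column 1 sums to 165 and so does column 2; that's the common total.
In column 5 the known cells total 141, leaving 165 − 141 = 24.
In column 3 the known cells total 157, leaving 165 − 157 = 8.

k = 24, a = 8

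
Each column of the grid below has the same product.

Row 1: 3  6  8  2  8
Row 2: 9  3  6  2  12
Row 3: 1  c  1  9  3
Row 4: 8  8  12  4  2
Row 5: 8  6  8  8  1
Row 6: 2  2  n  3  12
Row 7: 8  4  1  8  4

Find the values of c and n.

Columns 4 and 5 each multiply to 27648, so every column has product 27648.
Column 2: 6×3×8×6×2×4 = 6912, so the missing entry is 27648 ÷ 6912 = 4.
Column 3: 8×6×1×12×8×1 = 4608, so the missing entry is 27648 ÷ 4608 = 6.

c = 4, n = 6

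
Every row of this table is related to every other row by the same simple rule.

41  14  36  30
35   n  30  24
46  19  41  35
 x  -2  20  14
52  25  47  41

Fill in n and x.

The difference between any two rows is the same in every column — this is an addition table with the headers hidden.
Row 2 minus row 1 is 24 − 30 = -6, so its entry in column 2 is 14 + (-6) = 8.
Row 4 minus row 1 is 14 − 30 = -16, so its entry in column 1 is 41 + (-16) = 25.

n = 8, x = 25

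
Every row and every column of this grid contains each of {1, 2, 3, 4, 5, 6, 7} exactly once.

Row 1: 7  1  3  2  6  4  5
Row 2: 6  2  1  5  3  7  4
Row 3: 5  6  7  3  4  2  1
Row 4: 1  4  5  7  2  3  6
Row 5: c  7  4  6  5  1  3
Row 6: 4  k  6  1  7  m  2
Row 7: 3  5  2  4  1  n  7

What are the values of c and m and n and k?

Cell (5,1): row 5 already has {1, 3, 4, 5, 6, 7} → 2.
For row 6, column 2: column 2 already has {1, 2, 4, 5, 6, 7}; that leaves 3.
Cell (6,6): row 6 already has {1, 2, 3, 4, 6, 7} → 5.
At (row 7, col 6): row 7 already has {1, 2, 3, 4, 5, 7}, so the value is 6.

c = 2, m = 5, n = 6, k = 3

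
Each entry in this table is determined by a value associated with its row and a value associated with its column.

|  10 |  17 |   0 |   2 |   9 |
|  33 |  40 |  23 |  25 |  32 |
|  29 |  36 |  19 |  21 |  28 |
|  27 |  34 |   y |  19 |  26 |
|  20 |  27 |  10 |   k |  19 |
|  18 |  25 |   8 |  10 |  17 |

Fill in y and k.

The difference between any two rows is the same in every column — this is an addition table with the headers hidden.
Row 4 minus row 1 is 27 − 10 = 17, so its entry in column 3 is 0 + 17 = 17.
Row 5 minus row 1 is 20 − 10 = 10, so its entry in column 4 is 2 + 10 = 12.

y = 17, k = 12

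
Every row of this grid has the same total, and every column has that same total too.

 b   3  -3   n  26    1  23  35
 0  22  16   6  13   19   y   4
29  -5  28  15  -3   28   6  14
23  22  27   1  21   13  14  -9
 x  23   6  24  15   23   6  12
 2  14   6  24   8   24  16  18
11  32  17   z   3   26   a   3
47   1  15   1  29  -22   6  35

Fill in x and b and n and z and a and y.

Rows 3 and 4 both sum to 112, so that's the common total.
The known cells in row 5 total 109, leaving 112 − 109 = 3 for the blank.
The known cells in column 1 total 115, leaving 112 − 115 = -3 for the blank.
The known cells in row 1 total 82, leaving 112 − 82 = 30 for the blank.
The known cells in row 2 total 80, leaving 112 − 80 = 32 for the blank.
The known cells in column 7 total 103, leaving 112 − 103 = 9 for the blank.
The known cells in row 7 total 101, leaving 112 − 101 = 11 for the blank.

x = 3, b = -3, n = 30, z = 11, a = 9, y = 32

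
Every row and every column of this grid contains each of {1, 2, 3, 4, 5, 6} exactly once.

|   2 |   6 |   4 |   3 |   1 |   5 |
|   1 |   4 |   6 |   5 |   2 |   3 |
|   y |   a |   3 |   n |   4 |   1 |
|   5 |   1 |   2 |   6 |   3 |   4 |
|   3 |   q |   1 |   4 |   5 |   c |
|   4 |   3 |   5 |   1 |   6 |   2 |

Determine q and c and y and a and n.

q = 2, c = 6, y = 6, a = 5, n = 2

For row 3, column 1: column 1 already has {1, 2, 3, 4, 5}; that leaves 6.
Cell (3,4): column 4 already has {1, 3, 4, 5, 6} → 2.
At (row 3, col 2): row 3 already has {1, 2, 3, 4, 6}, so the value is 5.
Cell (5,6): column 6 already has {1, 2, 3, 4, 5} → 6.
Cell (5,2): row 5 already has {1, 3, 4, 5, 6} → 2.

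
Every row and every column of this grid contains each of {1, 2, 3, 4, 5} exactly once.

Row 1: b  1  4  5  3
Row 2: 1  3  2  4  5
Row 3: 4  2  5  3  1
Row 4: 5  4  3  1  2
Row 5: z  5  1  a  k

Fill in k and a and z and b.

Cell (5,5): column 5 already has {1, 2, 3, 5} → 4.
Cell (5,4): column 4 already has {1, 3, 4, 5} → 2.
At (row 5, col 1): row 5 already has {1, 2, 4, 5}, so the value is 3.
At (row 1, col 1): row 1 already has {1, 3, 4, 5}, so the value is 2.

k = 4, a = 2, z = 3, b = 2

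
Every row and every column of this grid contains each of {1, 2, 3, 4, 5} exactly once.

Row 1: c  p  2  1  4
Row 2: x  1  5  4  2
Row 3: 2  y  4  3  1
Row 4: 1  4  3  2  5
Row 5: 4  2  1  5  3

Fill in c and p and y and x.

At (row 2, col 1): row 2 already has {1, 2, 4, 5}, so the value is 3.
Cell (3,2): row 3 already has {1, 2, 3, 4} → 5.
Cell (1,2): column 2 already has {1, 2, 4, 5} → 3.
Cell (1,1): row 1 already has {1, 2, 3, 4} → 5.

c = 5, p = 3, y = 5, x = 3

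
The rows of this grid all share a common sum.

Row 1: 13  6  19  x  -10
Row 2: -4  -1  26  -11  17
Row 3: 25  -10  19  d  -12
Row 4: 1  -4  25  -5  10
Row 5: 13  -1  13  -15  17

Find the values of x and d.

Rows 4 and 5 both add up to 27, so every row sums to 27.
Row 1: 13 + 6 + 19 − 10 = 28, so the missing entry is 27 − 28 = -1.
Row 3: 25 − 10 + 19 − 12 = 22, so the missing entry is 27 − 22 = 5.

x = -1, d = 5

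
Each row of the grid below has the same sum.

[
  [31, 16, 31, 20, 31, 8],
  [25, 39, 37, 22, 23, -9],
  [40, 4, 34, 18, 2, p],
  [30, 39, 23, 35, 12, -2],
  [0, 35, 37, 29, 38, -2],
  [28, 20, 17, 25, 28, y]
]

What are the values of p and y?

Row 1 sums to 137 and so does row 2; that's the common total.
In row 3 the known cells total 98, leaving 137 − 98 = 39.
In row 6 the known cells total 118, leaving 137 − 118 = 19.

p = 39, y = 19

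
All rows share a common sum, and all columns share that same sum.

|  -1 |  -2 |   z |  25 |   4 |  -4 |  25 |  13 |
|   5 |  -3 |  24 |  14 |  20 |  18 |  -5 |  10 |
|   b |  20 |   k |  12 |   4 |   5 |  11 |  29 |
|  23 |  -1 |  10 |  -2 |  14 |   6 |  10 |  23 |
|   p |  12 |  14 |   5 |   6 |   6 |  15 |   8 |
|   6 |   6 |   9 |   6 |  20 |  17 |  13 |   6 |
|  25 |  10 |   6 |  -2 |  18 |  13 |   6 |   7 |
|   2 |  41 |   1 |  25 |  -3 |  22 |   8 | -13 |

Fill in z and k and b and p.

Rows 2 and 4 both sum to 83, so that's the common total.
Row 1: -1 − 2 + 25 + 4 − 4 + 25 + 13 = 60, so its missing entry is 83 − 60 = 23.
Row 5: 12 + 14 + 5 + 6 + 6 + 15 + 8 = 66, so its missing entry is 83 − 66 = 17.
Column 1: -1 + 5 + 23 + 17 + 6 + 25 + 2 = 77, so its missing entry is 83 − 77 = 6.
Row 3: 6 + 20 + 12 + 4 + 5 + 11 + 29 = 87, so its missing entry is 83 − 87 = -4.

z = 23, k = -4, b = 6, p = 17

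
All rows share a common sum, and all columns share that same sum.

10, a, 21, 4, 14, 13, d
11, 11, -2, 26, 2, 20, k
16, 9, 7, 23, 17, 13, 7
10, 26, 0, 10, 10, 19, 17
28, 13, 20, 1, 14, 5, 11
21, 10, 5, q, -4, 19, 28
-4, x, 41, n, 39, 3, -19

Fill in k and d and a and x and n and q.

Rows 3 and 4 both sum to 92, so that's the common total.
Row 6 has 21 + 10 + 5 − 4 + 19 + 28 = 79; the blank must be 92 − 79 = 13.
Row 2 has 11 + 11 − 2 + 26 + 2 + 20 = 68; the blank must be 92 − 68 = 24.
Column 7 has 24 + 7 + 17 + 11 + 28 − 19 = 68; the blank must be 92 − 68 = 24.
Row 1 has 10 + 21 + 4 + 14 + 13 + 24 = 86; the blank must be 92 − 86 = 6.
Column 2 has 6 + 11 + 9 + 26 + 13 + 10 = 75; the blank must be 92 − 75 = 17.
Row 7 has -4 + 17 + 41 + 39 + 3 − 19 = 77; the blank must be 92 − 77 = 15.

k = 24, d = 24, a = 6, x = 17, n = 15, q = 13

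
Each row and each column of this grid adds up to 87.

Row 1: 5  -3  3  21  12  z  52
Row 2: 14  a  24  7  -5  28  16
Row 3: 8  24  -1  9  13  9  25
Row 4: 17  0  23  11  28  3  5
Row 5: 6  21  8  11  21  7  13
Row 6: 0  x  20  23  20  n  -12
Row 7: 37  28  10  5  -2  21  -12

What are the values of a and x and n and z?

a = 3, x = 14, n = 22, z = -3

Row 2 has 14 + 24 + 7 − 5 + 28 + 16 = 84; the blank must be 87 − 84 = 3.
Column 2 has -3 + 3 + 24 + 0 + 21 + 28 = 73; the blank must be 87 − 73 = 14.
Row 6 has 0 + 14 + 20 + 23 + 20 − 12 = 65; the blank must be 87 − 65 = 22.
Row 1 has 5 − 3 + 3 + 21 + 12 + 52 = 90; the blank must be 87 − 90 = -3.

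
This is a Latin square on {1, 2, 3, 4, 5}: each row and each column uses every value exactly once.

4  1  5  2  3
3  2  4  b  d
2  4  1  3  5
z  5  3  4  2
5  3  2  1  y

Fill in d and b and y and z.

d = 1, b = 5, y = 4, z = 1

Cell (5,5): row 5 already has {1, 2, 3, 5} → 4.
At (row 2, col 4): column 4 already has {1, 2, 3, 4}, so the value is 5.
Cell (2,5): row 2 already has {2, 3, 4, 5} → 1.
Cell (4,1): row 4 already has {2, 3, 4, 5} → 1.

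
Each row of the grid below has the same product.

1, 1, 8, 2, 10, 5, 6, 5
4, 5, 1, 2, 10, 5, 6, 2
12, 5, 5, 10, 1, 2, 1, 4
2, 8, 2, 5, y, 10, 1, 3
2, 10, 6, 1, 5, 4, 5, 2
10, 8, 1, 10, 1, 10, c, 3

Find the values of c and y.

c = 1, y = 5

Rows 3 and 5 each multiply to 24000, so every row has product 24000.
Row 6: 10×8×1×10×1×10×3 = 24000, so the missing entry is 24000 ÷ 24000 = 1.
Row 4: 2×8×2×5×10×1×3 = 4800, so the missing entry is 24000 ÷ 4800 = 5.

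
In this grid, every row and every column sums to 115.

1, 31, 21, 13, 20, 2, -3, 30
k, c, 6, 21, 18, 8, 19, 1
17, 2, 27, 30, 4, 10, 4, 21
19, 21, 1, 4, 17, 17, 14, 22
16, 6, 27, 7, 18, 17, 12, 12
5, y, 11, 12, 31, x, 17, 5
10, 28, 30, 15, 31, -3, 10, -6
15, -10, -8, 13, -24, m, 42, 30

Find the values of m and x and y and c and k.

Column 1 has 1 + 17 + 19 + 16 + 5 + 10 + 15 = 83; the blank must be 115 − 83 = 32.
Row 2 has 32 + 6 + 21 + 18 + 8 + 19 + 1 = 105; the blank must be 115 − 105 = 10.
Column 2 has 31 + 10 + 2 + 21 + 6 + 28 − 10 = 88; the blank must be 115 − 88 = 27.
Row 6 has 5 + 27 + 11 + 12 + 31 + 17 + 5 = 108; the blank must be 115 − 108 = 7.
Row 8 has 15 − 10 − 8 + 13 − 24 + 42 + 30 = 58; the blank must be 115 − 58 = 57.

m = 57, x = 7, y = 27, c = 10, k = 32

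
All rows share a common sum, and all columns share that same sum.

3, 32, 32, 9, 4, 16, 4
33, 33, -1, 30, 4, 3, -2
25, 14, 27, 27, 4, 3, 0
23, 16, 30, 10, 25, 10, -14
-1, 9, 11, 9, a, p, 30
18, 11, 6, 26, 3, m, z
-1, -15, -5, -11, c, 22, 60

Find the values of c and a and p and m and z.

c = 50, a = 10, p = 32, m = 14, z = 22

Rows 1 and 2 both sum to 100, so that's the common total.
Row 7: -1 − 15 − 5 − 11 + 22 + 60 = 50, so its missing entry is 100 − 50 = 50.
Column 5: 4 + 4 + 4 + 25 + 3 + 50 = 90, so its missing entry is 100 − 90 = 10.
Row 5: -1 + 9 + 11 + 9 + 10 + 30 = 68, so its missing entry is 100 − 68 = 32.
Column 6: 16 + 3 + 3 + 10 + 32 + 22 = 86, so its missing entry is 100 − 86 = 14.
Row 6: 18 + 11 + 6 + 26 + 3 + 14 = 78, so its missing entry is 100 − 78 = 22.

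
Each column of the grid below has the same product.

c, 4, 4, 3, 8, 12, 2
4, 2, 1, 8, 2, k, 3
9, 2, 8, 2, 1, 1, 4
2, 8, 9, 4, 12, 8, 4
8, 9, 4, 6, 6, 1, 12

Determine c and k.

Columns 5 and 7 each multiply to 1152, so every column has product 1152.
Column 1: 4×9×2×8 = 576, so the missing entry is 1152 ÷ 576 = 2.
Column 6: 12×1×8×1 = 96, so the missing entry is 1152 ÷ 96 = 12.

c = 2, k = 12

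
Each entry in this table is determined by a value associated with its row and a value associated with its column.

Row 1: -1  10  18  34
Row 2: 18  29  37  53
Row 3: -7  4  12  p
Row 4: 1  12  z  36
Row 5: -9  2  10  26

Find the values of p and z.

The difference between any two rows is the same in every column — this is an addition table with the headers hidden.
Row 3 minus row 1 is -7 − (-1) = -6, so its entry in column 4 is 34 + (-6) = 28.
Row 4 minus row 1 is 1 − (-1) = 2, so its entry in column 3 is 18 + 2 = 20.

p = 28, z = 20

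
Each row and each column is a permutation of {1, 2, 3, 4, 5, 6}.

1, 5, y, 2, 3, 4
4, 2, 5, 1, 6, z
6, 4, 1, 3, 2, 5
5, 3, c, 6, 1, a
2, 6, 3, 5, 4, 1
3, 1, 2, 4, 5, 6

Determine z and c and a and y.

Cell (1,3): row 1 already has {1, 2, 3, 4, 5} → 6.
Cell (4,3): column 3 already has {1, 2, 3, 5, 6} → 4.
For row 4, column 6: row 4 already has {1, 3, 4, 5, 6}; that leaves 2.
Cell (2,6): row 2 already has {1, 2, 4, 5, 6} → 3.

z = 3, c = 4, a = 2, y = 6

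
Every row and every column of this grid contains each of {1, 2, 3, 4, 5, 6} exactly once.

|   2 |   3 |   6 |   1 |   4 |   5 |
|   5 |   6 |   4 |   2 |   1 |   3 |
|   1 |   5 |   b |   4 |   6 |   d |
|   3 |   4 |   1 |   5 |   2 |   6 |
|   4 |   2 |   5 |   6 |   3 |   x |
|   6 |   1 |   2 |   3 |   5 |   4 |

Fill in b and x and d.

At (row 5, col 6): row 5 already has {2, 3, 4, 5, 6}, so the value is 1.
For row 3, column 6: column 6 already has {1, 3, 4, 5, 6}; that leaves 2.
At (row 3, col 3): row 3 already has {1, 2, 4, 5, 6}, so the value is 3.

b = 3, x = 1, d = 2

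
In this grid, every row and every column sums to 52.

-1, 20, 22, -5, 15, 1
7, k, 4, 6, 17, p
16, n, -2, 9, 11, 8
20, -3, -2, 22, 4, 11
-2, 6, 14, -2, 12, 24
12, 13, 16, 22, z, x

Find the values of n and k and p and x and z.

n = 10, k = 6, p = 12, x = -4, z = -7

Row 3 has 16 − 2 + 9 + 11 + 8 = 42; the blank must be 52 − 42 = 10.
Column 5 has 15 + 17 + 11 + 4 + 12 = 59; the blank must be 52 − 59 = -7.
Row 6 has 12 + 13 + 16 + 22 − 7 = 56; the blank must be 52 − 56 = -4.
Column 6 has 1 + 8 + 11 + 24 − 4 = 40; the blank must be 52 − 40 = 12.
Row 2 has 7 + 4 + 6 + 17 + 12 = 46; the blank must be 52 − 46 = 6.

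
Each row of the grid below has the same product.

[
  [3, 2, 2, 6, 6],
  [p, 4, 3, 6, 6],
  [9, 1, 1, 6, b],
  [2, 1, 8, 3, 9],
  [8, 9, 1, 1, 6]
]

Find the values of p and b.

p = 1, b = 8

Rows 4 and 5 each multiply to 432, so every row has product 432.
Row 2: 4×3×6×6 = 432, so the missing entry is 432 ÷ 432 = 1.
Row 3: 9×1×1×6 = 54, so the missing entry is 432 ÷ 54 = 8.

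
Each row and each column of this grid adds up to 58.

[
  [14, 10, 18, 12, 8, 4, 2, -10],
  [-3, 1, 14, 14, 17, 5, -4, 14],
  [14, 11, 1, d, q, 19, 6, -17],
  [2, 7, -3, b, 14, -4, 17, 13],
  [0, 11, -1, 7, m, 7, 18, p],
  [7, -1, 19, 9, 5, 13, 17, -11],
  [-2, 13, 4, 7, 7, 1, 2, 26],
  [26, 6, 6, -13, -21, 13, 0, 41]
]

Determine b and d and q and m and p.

b = 12, d = 10, q = 14, m = 14, p = 2

Row 4 has 2 + 7 − 3 + 14 − 4 + 17 + 13 = 46; the blank must be 58 − 46 = 12.
Column 4 has 12 + 14 + 12 + 7 + 9 + 7 − 13 = 48; the blank must be 58 − 48 = 10.
Row 3 has 14 + 11 + 1 + 10 + 19 + 6 − 17 = 44; the blank must be 58 − 44 = 14.
Column 5 has 8 + 17 + 14 + 14 + 5 + 7 − 21 = 44; the blank must be 58 − 44 = 14.
Row 5 has 0 + 11 − 1 + 7 + 14 + 7 + 18 = 56; the blank must be 58 − 56 = 2.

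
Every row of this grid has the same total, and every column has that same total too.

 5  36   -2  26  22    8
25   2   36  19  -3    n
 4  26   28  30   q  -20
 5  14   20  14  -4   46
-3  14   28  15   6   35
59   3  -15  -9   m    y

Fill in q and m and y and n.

q = 27, m = 47, y = 10, n = 16

Rows 1 and 4 both sum to 95, so that's the common total.
Row 3 has 4 + 26 + 28 + 30 − 20 = 68; the blank must be 95 − 68 = 27.
Column 5 has 22 − 3 + 27 − 4 + 6 = 48; the blank must be 95 − 48 = 47.
Row 2 has 25 + 2 + 36 + 19 − 3 = 79; the blank must be 95 − 79 = 16.
Row 6 has 59 + 3 − 15 − 9 + 47 = 85; the blank must be 95 − 85 = 10.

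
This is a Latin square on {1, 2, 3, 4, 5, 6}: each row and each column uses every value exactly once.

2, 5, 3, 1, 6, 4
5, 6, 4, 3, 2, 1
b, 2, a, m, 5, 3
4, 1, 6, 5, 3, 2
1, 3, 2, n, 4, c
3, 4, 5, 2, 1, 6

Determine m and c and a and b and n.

For row 3, column 1: column 1 already has {1, 2, 3, 4, 5}; that leaves 6.
For row 5, column 6: column 6 already has {1, 2, 3, 4, 6}; that leaves 5.
For row 5, column 4: row 5 already has {1, 2, 3, 4, 5}; that leaves 6.
Cell (3,4): column 4 already has {1, 2, 3, 5, 6} → 4.
At (row 3, col 3): row 3 already has {2, 3, 4, 5, 6}, so the value is 1.

m = 4, c = 5, a = 1, b = 6, n = 6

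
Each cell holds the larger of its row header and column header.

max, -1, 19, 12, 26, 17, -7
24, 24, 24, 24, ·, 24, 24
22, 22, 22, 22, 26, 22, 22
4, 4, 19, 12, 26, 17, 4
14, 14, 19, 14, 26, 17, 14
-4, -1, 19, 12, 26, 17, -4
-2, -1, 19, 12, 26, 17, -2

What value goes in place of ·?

26

max(24, 26) = 26.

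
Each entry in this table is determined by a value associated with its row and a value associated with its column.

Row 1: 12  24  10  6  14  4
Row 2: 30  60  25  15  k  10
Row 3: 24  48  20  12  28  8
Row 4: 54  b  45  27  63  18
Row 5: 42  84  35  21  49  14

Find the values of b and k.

b = 108, k = 35

Each row is a constant multiple of every other row — this is a multiplication table with the headers hidden.
Row 4 is 18/4 = 9/2 times row 1, so its entry in column 2 is 24 × 9/2 = 108.
Row 2 is 10/4 = 5/2 times row 1, so its entry in column 5 is 14 × 5/2 = 35.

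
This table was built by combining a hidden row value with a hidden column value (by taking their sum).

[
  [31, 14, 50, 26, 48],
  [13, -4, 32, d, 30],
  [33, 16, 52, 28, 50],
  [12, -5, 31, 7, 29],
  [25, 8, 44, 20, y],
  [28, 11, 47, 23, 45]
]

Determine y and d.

y = 42, d = 8

The difference between any two rows is the same in every column — this is an addition table with the headers hidden.
Row 5 minus row 1 is 44 − 50 = -6, so its entry in column 5 is 48 + (-6) = 42.
Row 2 minus row 1 is 32 − 50 = -18, so its entry in column 4 is 26 + (-18) = 8.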